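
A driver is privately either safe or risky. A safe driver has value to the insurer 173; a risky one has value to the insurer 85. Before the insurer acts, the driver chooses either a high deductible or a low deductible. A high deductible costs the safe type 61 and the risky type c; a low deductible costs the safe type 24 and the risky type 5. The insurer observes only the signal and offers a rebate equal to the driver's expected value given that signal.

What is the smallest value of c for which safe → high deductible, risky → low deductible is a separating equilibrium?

Under separation: high deductible → safe (pays 173); low deductible → risky (pays 85).
Safe: 173 − 61 = 112 ≥ 85 − 24 = 61. Holds regardless of c. ✓
Risky: 85 − 5 ≥ 173 − c, so c ≥ 173 − 80 = 93.

93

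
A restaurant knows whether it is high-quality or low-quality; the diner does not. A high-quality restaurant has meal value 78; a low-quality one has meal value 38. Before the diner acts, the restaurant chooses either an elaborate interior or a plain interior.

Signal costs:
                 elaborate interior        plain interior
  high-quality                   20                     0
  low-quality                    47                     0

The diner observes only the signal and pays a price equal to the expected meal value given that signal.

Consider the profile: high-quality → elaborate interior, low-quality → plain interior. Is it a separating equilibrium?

Yes

If types separate, elaborate interior earns payment 78 and plain interior earns 38.
High-quality: elaborate interior gives 78 − 20 = 58; plain interior gives 38 − 0 = 38. No deviation. ✓
Low-quality: plain interior gives 38 − 0 = 38; elaborate interior gives 78 − 47 = 31. No deviation. ✓
Both incentive constraints hold.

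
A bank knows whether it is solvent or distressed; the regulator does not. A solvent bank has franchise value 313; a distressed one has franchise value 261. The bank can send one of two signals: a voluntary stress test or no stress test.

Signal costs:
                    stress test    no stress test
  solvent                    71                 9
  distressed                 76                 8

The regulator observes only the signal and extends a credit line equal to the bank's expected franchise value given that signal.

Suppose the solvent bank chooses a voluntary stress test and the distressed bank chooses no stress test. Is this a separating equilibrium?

No

Under separation the regulator infers type exactly: stress test → solvent (pays 313), no stress test → distressed (pays 261).
Solvent: stress test gives 313 − 71 = 242; no stress test gives 261 − 9 = 252. Would deviate. ✗
Distressed: no stress test gives 261 − 8 = 253; stress test gives 313 − 76 = 237. No deviation. ✓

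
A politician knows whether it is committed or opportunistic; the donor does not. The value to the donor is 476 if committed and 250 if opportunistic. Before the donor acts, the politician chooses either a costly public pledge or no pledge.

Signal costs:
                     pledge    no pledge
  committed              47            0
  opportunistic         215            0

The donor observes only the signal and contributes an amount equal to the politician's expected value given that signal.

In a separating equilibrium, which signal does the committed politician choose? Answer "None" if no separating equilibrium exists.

Try committed → pledge, opportunistic → no pledge:
  If types separate, pledge earns payment 476 and no pledge earns 250.
  Committed: pledge gives 476 − 47 = 429; no pledge gives 250 − 0 = 250. No deviation. ✓
  Opportunistic: no pledge gives 250 − 0 = 250; pledge gives 476 − 215 = 261. Would deviate. ✗
Try committed → no pledge, opportunistic → pledge:
  If types separate, no pledge earns payment 476 and pledge earns 250.
  Committed: no pledge gives 476 − 0 = 476; pledge gives 250 − 47 = 203. No deviation. ✓
  Opportunistic: pledge gives 250 − 215 = 35; no pledge gives 476 − 0 = 476. Would deviate. ✗
Neither assignment is incentive-compatible.

None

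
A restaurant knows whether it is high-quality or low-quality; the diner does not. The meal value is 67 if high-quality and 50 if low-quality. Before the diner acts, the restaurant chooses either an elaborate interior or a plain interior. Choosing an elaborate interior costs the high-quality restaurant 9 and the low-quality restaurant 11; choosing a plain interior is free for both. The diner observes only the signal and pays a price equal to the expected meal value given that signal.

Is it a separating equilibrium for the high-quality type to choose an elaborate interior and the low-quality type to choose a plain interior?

No

If types separate, elaborate interior earns payment 67 and plain interior earns 50.
High-quality: elaborate interior gives 67 − 9 = 58; plain interior gives 50 − 0 = 50. No deviation. ✓
Low-quality: plain interior gives 50 − 0 = 50; elaborate interior gives 67 − 11 = 56. Would deviate. ✗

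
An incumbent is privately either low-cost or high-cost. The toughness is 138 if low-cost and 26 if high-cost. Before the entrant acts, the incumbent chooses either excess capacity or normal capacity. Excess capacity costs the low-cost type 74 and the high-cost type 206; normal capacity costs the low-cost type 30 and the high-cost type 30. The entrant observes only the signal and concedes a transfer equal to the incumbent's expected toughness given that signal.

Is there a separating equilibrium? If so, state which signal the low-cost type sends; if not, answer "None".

Try low-cost → excess capacity, high-cost → normal capacity:
  Under separation the entrant infers type exactly: excess capacity → low-cost (pays 138), normal capacity → high-cost (pays 26).
  Low-cost: excess capacity gives 138 − 74 = 64; normal capacity gives 26 − 30 = -4. No deviation. ✓
  High-cost: normal capacity gives 26 − 30 = -4; excess capacity gives 138 − 206 = -68. No deviation. ✓
Both hold — the low-cost type sends excess capacity.

excess capacity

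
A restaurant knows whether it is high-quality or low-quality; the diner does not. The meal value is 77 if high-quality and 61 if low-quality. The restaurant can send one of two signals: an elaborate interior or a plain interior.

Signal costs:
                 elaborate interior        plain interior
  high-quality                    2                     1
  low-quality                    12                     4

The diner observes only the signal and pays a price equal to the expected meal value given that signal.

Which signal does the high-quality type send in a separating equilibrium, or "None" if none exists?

Try high-quality → elaborate interior, low-quality → plain interior:
  Under separation the diner infers type exactly: elaborate interior → high-quality (pays 77), plain interior → low-quality (pays 61).
  High-quality: elaborate interior gives 77 − 2 = 75; plain interior gives 61 − 1 = 60. No deviation. ✓
  Low-quality: plain interior gives 61 − 4 = 57; elaborate interior gives 77 − 12 = 65. Would deviate. ✗
Try high-quality → plain interior, low-quality → elaborate interior:
  Under separation the diner infers type exactly: plain interior → high-quality (pays 77), elaborate interior → low-quality (pays 61).
  High-quality: plain interior gives 77 − 1 = 76; elaborate interior gives 61 − 2 = 59. No deviation. ✓
  Low-quality: elaborate interior gives 61 − 12 = 49; plain interior gives 77 − 4 = 73. Would deviate. ✗
Neither assignment is incentive-compatible.

None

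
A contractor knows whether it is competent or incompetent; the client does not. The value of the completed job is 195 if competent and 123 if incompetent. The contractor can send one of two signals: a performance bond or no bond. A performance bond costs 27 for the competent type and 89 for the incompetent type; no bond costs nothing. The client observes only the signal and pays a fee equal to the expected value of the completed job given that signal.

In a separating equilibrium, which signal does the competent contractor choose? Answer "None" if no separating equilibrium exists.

bond

Try competent → bond, incompetent → no bond:
  If types separate, bond earns payment 195 and no bond earns 123.
  Competent: bond gives 195 − 27 = 168; no bond gives 123 − 0 = 123. No deviation. ✓
  Incompetent: no bond gives 123 − 0 = 123; bond gives 195 − 89 = 106. No deviation. ✓
Both hold — the competent type sends bond.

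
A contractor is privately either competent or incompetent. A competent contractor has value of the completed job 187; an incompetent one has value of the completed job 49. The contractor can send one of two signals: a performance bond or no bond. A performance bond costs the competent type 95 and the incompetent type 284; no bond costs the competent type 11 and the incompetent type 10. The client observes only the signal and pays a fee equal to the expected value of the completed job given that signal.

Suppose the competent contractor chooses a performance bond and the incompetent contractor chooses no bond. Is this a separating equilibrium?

Yes

Under separation the client infers type exactly: bond → competent (pays 187), no bond → incompetent (pays 49).
Competent: bond gives 187 − 95 = 92; no bond gives 49 − 11 = 38. No deviation. ✓
Incompetent: no bond gives 49 − 10 = 39; bond gives 187 − 284 = -97. No deviation. ✓
Neither type gains from mimicking the other.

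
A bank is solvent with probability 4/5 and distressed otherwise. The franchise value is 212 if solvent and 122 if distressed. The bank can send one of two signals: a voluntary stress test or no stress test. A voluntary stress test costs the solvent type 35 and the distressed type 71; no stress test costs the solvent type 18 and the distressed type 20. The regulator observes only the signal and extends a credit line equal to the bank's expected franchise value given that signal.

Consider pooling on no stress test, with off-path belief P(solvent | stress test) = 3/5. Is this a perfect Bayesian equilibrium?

Yes

On the equilibrium path (no stress test) the regulator holds the prior 4/5 and pays 4/5·212 + 1/5·122 = 194. Off-path (stress test) belief 3/5 gives 3/5·212 + 2/5·122 = 176.
Solvent: no stress test gives 194 − 18 = 176; stress test gives 176 − 35 = 141. Stays. ✓
Distressed: no stress test gives 194 − 20 = 174; stress test gives 176 − 71 = 105. Stays. ✓
Beliefs are Bayes-consistent on-path and both types best-respond.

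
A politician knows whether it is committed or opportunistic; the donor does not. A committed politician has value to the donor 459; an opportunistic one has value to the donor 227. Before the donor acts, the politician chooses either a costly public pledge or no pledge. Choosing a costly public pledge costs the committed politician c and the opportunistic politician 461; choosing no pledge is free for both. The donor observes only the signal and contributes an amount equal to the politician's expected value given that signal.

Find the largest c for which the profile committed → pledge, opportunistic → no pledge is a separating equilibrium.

232

Under separation: pledge → committed (pays 459); no pledge → opportunistic (pays 227).
Opportunistic: 227 − 0 = 227 ≥ 459 − 461 = -2. Holds regardless of c. ✓
Committed: 459 − c ≥ 227 − 0, so c ≤ 459 − 227 = 232.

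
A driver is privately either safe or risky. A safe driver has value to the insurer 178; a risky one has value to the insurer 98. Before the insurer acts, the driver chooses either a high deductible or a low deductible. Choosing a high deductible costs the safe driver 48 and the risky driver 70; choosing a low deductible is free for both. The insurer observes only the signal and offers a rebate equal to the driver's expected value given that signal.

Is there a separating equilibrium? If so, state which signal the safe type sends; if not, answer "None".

None

Try safe → high deductible, risky → low deductible:
  Under separation the insurer infers type exactly: high deductible → safe (pays 178), low deductible → risky (pays 98).
  Safe: high deductible gives 178 − 48 = 130; low deductible gives 98 − 0 = 98. No deviation. ✓
  Risky: low deductible gives 98 − 0 = 98; high deductible gives 178 − 70 = 108. Would deviate. ✗
Try safe → low deductible, risky → high deductible:
  Under separation the insurer infers type exactly: low deductible → safe (pays 178), high deductible → risky (pays 98).
  Safe: low deductible gives 178 − 0 = 178; high deductible gives 98 − 48 = 50. No deviation. ✓
  Risky: high deductible gives 98 − 70 = 28; low deductible gives 178 − 0 = 178. Would deviate. ✗
Neither assignment is incentive-compatible.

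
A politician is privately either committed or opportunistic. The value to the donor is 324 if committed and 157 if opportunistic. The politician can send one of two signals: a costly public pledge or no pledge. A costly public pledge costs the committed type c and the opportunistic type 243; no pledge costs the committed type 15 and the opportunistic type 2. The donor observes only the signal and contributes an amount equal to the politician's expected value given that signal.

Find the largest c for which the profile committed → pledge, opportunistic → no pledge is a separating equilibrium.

182

Under separation: pledge → committed (pays 324); no pledge → opportunistic (pays 157).
Opportunistic: 157 − 2 = 155 ≥ 324 − 243 = 81. Holds regardless of c. ✓
Committed: 324 − c ≥ 157 − 15, so c ≤ 324 − 142 = 182.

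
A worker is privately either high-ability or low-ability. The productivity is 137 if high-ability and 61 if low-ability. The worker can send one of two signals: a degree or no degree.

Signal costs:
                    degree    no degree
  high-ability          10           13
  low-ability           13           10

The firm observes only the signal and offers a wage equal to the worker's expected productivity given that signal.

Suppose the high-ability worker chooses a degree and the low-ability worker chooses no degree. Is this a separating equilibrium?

Under separation the firm infers type exactly: degree → high-ability (pays 137), no degree → low-ability (pays 61).
High-ability: degree gives 137 − 10 = 127; no degree gives 61 − 13 = 48. No deviation. ✓
Low-ability: no degree gives 61 − 10 = 51; degree gives 137 − 13 = 124. Would deviate. ✗

No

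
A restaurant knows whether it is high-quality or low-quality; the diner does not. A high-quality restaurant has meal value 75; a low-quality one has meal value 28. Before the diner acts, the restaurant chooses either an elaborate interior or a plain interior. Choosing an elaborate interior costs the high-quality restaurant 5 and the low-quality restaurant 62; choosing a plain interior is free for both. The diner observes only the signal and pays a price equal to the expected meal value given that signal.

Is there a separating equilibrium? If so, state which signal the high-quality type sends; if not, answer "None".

Try high-quality → elaborate interior, low-quality → plain interior:
  If types separate, elaborate interior earns payment 75 and plain interior earns 28.
  High-quality: elaborate interior gives 75 − 5 = 70; plain interior gives 28 − 0 = 28. No deviation. ✓
  Low-quality: plain interior gives 28 − 0 = 28; elaborate interior gives 75 − 62 = 13. No deviation. ✓
Both hold — the high-quality type sends elaborate interior.

elaborate interior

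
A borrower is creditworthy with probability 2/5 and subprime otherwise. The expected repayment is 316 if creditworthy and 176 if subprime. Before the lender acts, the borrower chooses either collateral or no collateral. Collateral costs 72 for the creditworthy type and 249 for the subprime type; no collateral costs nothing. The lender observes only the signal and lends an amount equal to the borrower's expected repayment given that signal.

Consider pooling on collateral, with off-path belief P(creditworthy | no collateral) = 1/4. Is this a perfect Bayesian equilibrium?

No

On the equilibrium path (collateral) the lender holds the prior 2/5 and pays 2/5·316 + 3/5·176 = 232. Off-path (no collateral) belief 1/4 gives 1/4·316 + 3/4·176 = 211.
Creditworthy: collateral gives 232 − 72 = 160; no collateral gives 211 − 0 = 211. Deviates. ✗
Subprime: collateral gives 232 − 249 = -17; no collateral gives 211 − 0 = 211. Deviates. ✗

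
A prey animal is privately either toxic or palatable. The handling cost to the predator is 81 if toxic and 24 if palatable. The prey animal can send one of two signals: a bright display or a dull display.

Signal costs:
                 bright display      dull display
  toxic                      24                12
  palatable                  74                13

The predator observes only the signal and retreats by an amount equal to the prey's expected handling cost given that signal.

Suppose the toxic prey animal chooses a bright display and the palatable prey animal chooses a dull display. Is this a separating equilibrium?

If types separate, bright display earns payment 81 and dull display earns 24.
Toxic: bright display gives 81 − 24 = 57; dull display gives 24 − 12 = 12. No deviation. ✓
Palatable: dull display gives 24 − 13 = 11; bright display gives 81 − 74 = 7. No deviation. ✓
Neither type gains from mimicking the other.

Yes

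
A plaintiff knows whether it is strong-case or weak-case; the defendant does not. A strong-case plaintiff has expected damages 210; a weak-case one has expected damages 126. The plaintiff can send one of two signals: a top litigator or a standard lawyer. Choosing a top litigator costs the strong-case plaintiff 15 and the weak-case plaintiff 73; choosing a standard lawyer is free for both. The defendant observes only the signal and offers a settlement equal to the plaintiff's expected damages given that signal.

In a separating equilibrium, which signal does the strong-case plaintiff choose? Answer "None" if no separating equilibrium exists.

Try strong-case → top litigator, weak-case → standard lawyer:
  If types separate, top litigator earns payment 210 and standard lawyer earns 126.
  Strong-case: top litigator gives 210 − 15 = 195; standard lawyer gives 126 − 0 = 126. No deviation. ✓
  Weak-case: standard lawyer gives 126 − 0 = 126; top litigator gives 210 − 73 = 137. Would deviate. ✗
Try strong-case → standard lawyer, weak-case → top litigator:
  If types separate, standard lawyer earns payment 210 and top litigator earns 126.
  Strong-case: standard lawyer gives 210 − 0 = 210; top litigator gives 126 − 15 = 111. No deviation. ✓
  Weak-case: top litigator gives 126 − 73 = 53; standard lawyer gives 210 − 0 = 210. Would deviate. ✗
Neither assignment is incentive-compatible.

None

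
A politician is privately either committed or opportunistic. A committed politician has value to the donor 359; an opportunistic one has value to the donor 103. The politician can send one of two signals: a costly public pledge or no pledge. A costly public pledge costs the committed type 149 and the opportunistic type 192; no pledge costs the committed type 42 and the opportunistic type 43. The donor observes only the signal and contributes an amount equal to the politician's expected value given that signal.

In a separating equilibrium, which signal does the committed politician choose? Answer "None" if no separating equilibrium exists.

None

Try committed → pledge, opportunistic → no pledge:
  Under separation the donor infers type exactly: pledge → committed (pays 359), no pledge → opportunistic (pays 103).
  Committed: pledge gives 359 − 149 = 210; no pledge gives 103 − 42 = 61. No deviation. ✓
  Opportunistic: no pledge gives 103 − 43 = 60; pledge gives 359 − 192 = 167. Would deviate. ✗
Try committed → no pledge, opportunistic → pledge:
  Under separation the donor infers type exactly: no pledge → committed (pays 359), pledge → opportunistic (pays 103).
  Committed: no pledge gives 359 − 42 = 317; pledge gives 103 − 149 = -46. No deviation. ✓
  Opportunistic: pledge gives 103 − 192 = -89; no pledge gives 359 − 43 = 316. Would deviate. ✗
Neither assignment is incentive-compatible.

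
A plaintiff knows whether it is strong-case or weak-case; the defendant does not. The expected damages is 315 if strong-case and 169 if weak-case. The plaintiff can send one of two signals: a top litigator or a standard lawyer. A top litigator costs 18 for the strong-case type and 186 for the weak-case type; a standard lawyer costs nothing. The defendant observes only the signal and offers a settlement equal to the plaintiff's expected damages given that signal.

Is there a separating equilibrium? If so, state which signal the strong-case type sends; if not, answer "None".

top litigator

Try strong-case → top litigator, weak-case → standard lawyer:
  Under separation the defendant infers type exactly: top litigator → strong-case (pays 315), standard lawyer → weak-case (pays 169).
  Strong-case: top litigator gives 315 − 18 = 297; standard lawyer gives 169 − 0 = 169. No deviation. ✓
  Weak-case: standard lawyer gives 169 − 0 = 169; top litigator gives 315 − 186 = 129. No deviation. ✓
Both hold — the strong-case type sends top litigator.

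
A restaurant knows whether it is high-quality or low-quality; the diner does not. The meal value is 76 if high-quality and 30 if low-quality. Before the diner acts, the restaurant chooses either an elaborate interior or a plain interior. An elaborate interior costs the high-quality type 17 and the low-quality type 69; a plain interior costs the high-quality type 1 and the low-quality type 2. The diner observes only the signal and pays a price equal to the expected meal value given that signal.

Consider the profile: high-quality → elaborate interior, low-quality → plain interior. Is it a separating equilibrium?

Yes

Under separation the diner infers type exactly: elaborate interior → high-quality (pays 76), plain interior → low-quality (pays 30).
High-quality: elaborate interior gives 76 − 17 = 59; plain interior gives 30 − 1 = 29. No deviation. ✓
Low-quality: plain interior gives 30 − 2 = 28; elaborate interior gives 76 − 69 = 7. No deviation. ✓
Both incentive constraints hold.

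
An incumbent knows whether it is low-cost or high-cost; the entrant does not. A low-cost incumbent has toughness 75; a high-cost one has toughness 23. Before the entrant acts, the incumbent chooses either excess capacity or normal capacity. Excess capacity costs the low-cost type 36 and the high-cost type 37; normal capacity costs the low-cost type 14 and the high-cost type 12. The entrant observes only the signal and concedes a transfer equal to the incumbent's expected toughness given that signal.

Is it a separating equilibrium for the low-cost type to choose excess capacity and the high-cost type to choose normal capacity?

If types separate, excess capacity earns payment 75 and normal capacity earns 23.
Low-cost: excess capacity gives 75 − 36 = 39; normal capacity gives 23 − 14 = 9. No deviation. ✓
High-cost: normal capacity gives 23 − 12 = 11; excess capacity gives 75 − 37 = 38. Would deviate. ✗

No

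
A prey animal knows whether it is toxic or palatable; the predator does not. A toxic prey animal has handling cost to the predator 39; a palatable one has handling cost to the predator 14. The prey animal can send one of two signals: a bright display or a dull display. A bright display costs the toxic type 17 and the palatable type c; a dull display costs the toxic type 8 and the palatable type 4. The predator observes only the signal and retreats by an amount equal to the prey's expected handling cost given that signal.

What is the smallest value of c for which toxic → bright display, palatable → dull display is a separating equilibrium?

Under separation: bright display → toxic (pays 39); dull display → palatable (pays 14).
Toxic: 39 − 17 = 22 ≥ 14 − 8 = 6. Holds regardless of c. ✓
Palatable: 14 − 4 ≥ 39 − c, so c ≥ 39 − 10 = 29.

29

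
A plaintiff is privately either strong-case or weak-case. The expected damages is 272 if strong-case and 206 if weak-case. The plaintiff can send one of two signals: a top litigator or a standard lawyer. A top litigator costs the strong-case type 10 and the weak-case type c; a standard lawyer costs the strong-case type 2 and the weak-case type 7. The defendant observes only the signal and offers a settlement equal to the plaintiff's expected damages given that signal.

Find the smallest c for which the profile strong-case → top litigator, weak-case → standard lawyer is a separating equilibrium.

73

Under separation: top litigator → strong-case (pays 272); standard lawyer → weak-case (pays 206).
Strong-case: 272 − 10 = 262 ≥ 206 − 2 = 204. Holds regardless of c. ✓
Weak-case: 206 − 7 ≥ 272 − c, so c ≥ 272 − 199 = 73.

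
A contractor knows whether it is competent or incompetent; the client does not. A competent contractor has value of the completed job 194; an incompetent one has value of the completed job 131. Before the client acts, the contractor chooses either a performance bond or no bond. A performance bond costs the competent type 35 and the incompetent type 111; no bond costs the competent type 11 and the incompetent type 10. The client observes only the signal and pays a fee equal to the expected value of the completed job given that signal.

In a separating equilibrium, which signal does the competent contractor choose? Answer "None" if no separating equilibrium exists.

Try competent → bond, incompetent → no bond:
  If types separate, bond earns payment 194 and no bond earns 131.
  Competent: bond gives 194 − 35 = 159; no bond gives 131 − 11 = 120. No deviation. ✓
  Incompetent: no bond gives 131 − 10 = 121; bond gives 194 − 111 = 83. No deviation. ✓
Both hold — the competent type sends bond.

bond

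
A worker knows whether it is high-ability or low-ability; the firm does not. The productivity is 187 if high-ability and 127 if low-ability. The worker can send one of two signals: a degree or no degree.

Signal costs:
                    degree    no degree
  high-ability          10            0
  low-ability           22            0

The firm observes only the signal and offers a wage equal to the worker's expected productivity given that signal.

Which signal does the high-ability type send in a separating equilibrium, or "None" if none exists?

Try high-ability → degree, low-ability → no degree:
  If types separate, degree earns payment 187 and no degree earns 127.
  High-ability: degree gives 187 − 10 = 177; no degree gives 127 − 0 = 127. No deviation. ✓
  Low-ability: no degree gives 127 − 0 = 127; degree gives 187 − 22 = 165. Would deviate. ✗
Try high-ability → no degree, low-ability → degree:
  If types separate, no degree earns payment 187 and degree earns 127.
  High-ability: no degree gives 187 − 0 = 187; degree gives 127 − 10 = 117. No deviation. ✓
  Low-ability: degree gives 127 − 22 = 105; no degree gives 187 − 0 = 187. Would deviate. ✗
Neither assignment is incentive-compatible.

None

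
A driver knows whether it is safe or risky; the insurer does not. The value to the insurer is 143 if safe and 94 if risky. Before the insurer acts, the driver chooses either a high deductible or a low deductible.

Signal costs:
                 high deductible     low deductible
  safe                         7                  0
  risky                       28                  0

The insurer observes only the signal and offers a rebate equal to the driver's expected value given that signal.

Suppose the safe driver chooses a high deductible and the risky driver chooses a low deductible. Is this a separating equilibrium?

Under separation the insurer infers type exactly: high deductible → safe (pays 143), low deductible → risky (pays 94).
Safe: high deductible gives 143 − 7 = 136; low deductible gives 94 − 0 = 94. No deviation. ✓
Risky: low deductible gives 94 − 0 = 94; high deductible gives 143 − 28 = 115. Would deviate. ✗

No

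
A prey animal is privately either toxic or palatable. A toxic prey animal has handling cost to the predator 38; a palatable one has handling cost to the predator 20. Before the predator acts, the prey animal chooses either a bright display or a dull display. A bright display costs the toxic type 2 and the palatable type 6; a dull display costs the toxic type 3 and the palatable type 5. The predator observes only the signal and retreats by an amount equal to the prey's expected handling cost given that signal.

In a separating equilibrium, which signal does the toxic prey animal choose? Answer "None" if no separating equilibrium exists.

None

Try toxic → bright display, palatable → dull display:
  Under separation the predator infers type exactly: bright display → toxic (pays 38), dull display → palatable (pays 20).
  Toxic: bright display gives 38 − 2 = 36; dull display gives 20 − 3 = 17. No deviation. ✓
  Palatable: dull display gives 20 − 5 = 15; bright display gives 38 − 6 = 32. Would deviate. ✗
Try toxic → dull display, palatable → bright display:
  Under separation the predator infers type exactly: dull display → toxic (pays 38), bright display → palatable (pays 20).
  Toxic: dull display gives 38 − 3 = 35; bright display gives 20 − 2 = 18. No deviation. ✓
  Palatable: bright display gives 20 − 6 = 14; dull display gives 38 − 5 = 33. Would deviate. ✗
Neither assignment is incentive-compatible.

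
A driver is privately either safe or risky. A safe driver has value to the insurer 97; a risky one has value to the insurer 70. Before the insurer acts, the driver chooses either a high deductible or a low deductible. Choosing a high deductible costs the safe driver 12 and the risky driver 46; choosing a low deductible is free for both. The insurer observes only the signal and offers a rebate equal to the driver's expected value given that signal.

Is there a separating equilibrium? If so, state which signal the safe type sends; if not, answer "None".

high deductible

Try safe → high deductible, risky → low deductible:
  If types separate, high deductible earns payment 97 and low deductible earns 70.
  Safe: high deductible gives 97 − 12 = 85; low deductible gives 70 − 0 = 70. No deviation. ✓
  Risky: low deductible gives 70 − 0 = 70; high deductible gives 97 − 46 = 51. No deviation. ✓
Both hold — the safe type sends high deductible.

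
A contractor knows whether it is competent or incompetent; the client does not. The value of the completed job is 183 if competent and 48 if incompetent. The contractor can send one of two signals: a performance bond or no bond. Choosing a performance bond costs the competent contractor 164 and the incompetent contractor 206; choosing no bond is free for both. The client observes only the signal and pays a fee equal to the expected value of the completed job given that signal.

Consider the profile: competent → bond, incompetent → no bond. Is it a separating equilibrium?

No

If types separate, bond earns payment 183 and no bond earns 48.
Competent: bond gives 183 − 164 = 19; no bond gives 48 − 0 = 48. Would deviate. ✗
Incompetent: no bond gives 48 − 0 = 48; bond gives 183 − 206 = -23. No deviation. ✓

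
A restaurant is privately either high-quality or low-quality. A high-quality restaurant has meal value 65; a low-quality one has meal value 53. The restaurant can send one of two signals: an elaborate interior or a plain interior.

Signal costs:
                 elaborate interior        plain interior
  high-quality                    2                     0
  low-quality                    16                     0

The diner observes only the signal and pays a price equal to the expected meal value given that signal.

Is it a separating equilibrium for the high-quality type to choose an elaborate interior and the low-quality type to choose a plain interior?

Under separation the diner infers type exactly: elaborate interior → high-quality (pays 65), plain interior → low-quality (pays 53).
High-quality: elaborate interior gives 65 − 2 = 63; plain interior gives 53 − 0 = 53. No deviation. ✓
Low-quality: plain interior gives 53 − 0 = 53; elaborate interior gives 65 − 16 = 49. No deviation. ✓
Both incentive constraints hold.

Yes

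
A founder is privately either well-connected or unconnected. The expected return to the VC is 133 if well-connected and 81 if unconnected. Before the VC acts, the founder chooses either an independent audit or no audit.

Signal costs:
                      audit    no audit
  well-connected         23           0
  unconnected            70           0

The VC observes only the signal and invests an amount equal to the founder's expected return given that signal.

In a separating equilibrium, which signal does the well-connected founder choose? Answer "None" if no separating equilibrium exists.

Try well-connected → audit, unconnected → no audit:
  If types separate, audit earns payment 133 and no audit earns 81.
  Well-connected: audit gives 133 − 23 = 110; no audit gives 81 − 0 = 81. No deviation. ✓
  Unconnected: no audit gives 81 − 0 = 81; audit gives 133 − 70 = 63. No deviation. ✓
Both hold — the well-connected type sends audit.

audit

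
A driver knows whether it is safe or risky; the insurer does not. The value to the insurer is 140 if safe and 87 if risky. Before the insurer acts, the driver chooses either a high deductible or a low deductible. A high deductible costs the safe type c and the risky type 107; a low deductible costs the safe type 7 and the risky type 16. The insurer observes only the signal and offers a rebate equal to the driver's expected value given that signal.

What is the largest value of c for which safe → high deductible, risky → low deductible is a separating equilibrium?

Under separation: high deductible → safe (pays 140); low deductible → risky (pays 87).
Risky: 87 − 16 = 71 ≥ 140 − 107 = 33. Holds regardless of c. ✓
Safe: 140 − c ≥ 87 − 7, so c ≤ 140 − 80 = 60.

60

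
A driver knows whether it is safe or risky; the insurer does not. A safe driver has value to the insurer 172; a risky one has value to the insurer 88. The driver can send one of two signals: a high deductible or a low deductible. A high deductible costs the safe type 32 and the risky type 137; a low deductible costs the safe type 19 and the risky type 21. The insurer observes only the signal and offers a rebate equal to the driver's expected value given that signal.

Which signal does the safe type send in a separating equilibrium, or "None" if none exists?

high deductible

Try safe → high deductible, risky → low deductible:
  If types separate, high deductible earns payment 172 and low deductible earns 88.
  Safe: high deductible gives 172 − 32 = 140; low deductible gives 88 − 19 = 69. No deviation. ✓
  Risky: low deductible gives 88 − 21 = 67; high deductible gives 172 − 137 = 35. No deviation. ✓
Both hold — the safe type sends high deductible.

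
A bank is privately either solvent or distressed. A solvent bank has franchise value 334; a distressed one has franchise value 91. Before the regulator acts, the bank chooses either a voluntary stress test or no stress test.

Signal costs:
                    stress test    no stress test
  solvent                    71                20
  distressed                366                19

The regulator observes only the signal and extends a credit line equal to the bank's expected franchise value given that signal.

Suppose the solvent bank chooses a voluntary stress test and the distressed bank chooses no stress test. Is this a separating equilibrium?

If types separate, stress test earns payment 334 and no stress test earns 91.
Solvent: stress test gives 334 − 71 = 263; no stress test gives 91 − 20 = 71. No deviation. ✓
Distressed: no stress test gives 91 − 19 = 72; stress test gives 334 − 366 = -32. No deviation. ✓
Both incentive constraints hold.

Yes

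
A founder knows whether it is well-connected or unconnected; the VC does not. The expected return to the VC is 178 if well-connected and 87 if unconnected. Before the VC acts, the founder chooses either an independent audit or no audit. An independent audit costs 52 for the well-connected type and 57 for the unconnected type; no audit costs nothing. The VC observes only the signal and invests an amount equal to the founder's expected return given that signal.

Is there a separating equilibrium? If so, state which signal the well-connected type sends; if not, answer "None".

Try well-connected → audit, unconnected → no audit:
  Under separation the VC infers type exactly: audit → well-connected (pays 178), no audit → unconnected (pays 87).
  Well-connected: audit gives 178 − 52 = 126; no audit gives 87 − 0 = 87. No deviation. ✓
  Unconnected: no audit gives 87 − 0 = 87; audit gives 178 − 57 = 121. Would deviate. ✗
Try well-connected → no audit, unconnected → audit:
  Under separation the VC infers type exactly: no audit → well-connected (pays 178), audit → unconnected (pays 87).
  Well-connected: no audit gives 178 − 0 = 178; audit gives 87 − 52 = 35. No deviation. ✓
  Unconnected: audit gives 87 − 57 = 30; no audit gives 178 − 0 = 178. Would deviate. ✗
Neither assignment is incentive-compatible.

None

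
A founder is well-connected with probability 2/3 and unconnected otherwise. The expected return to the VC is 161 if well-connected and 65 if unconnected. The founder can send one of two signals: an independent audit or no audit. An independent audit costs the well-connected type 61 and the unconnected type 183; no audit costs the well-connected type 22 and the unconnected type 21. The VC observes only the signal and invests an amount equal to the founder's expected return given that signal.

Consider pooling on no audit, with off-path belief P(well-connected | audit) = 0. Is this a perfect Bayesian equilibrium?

At the pooled signal (no audit) the VC holds the prior 2/3 and pays 2/3·161 + 1/3·65 = 129. Off-path (audit) belief 0 gives 0·161 + 1·65 = 65.
Well-connected: no audit gives 129 − 22 = 107; audit gives 65 − 61 = 4. Stays. ✓
Unconnected: no audit gives 129 − 21 = 108; audit gives 65 − 183 = -118. Stays. ✓

Yes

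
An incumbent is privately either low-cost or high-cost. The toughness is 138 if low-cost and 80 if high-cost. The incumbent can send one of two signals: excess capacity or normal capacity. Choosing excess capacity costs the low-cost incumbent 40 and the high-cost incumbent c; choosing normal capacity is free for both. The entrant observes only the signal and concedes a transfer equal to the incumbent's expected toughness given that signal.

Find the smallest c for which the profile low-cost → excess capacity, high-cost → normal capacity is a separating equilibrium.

58

Under separation: excess capacity → low-cost (pays 138); normal capacity → high-cost (pays 80).
Low-cost: 138 − 40 = 98 ≥ 80 − 0 = 80. Holds regardless of c. ✓
High-cost: 80 − 0 ≥ 138 − c, so c ≥ 138 − 80 = 58.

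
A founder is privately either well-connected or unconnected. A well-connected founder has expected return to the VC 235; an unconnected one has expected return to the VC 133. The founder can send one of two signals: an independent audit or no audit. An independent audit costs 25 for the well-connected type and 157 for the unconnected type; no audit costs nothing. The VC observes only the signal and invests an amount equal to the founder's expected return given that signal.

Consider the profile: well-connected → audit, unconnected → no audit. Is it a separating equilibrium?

Under separation the VC infers type exactly: audit → well-connected (pays 235), no audit → unconnected (pays 133).
Well-connected: audit gives 235 − 25 = 210; no audit gives 133 − 0 = 133. No deviation. ✓
Unconnected: no audit gives 133 − 0 = 133; audit gives 235 − 157 = 78. No deviation. ✓
Neither type gains from mimicking the other.

Yes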